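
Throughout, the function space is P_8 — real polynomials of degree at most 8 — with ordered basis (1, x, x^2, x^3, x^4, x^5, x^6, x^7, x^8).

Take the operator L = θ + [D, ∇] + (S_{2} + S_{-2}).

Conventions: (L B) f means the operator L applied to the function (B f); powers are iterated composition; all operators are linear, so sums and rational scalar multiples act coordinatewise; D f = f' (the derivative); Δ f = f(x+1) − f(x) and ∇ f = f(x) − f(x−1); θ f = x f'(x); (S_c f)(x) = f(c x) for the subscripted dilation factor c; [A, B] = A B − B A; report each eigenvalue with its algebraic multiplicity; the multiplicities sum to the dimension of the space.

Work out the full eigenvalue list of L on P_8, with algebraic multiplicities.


λ = 1 (multiplicity 1), λ = 2 (multiplicity 1), λ = 3 (multiplicity 1), λ = 5 (multiplicity 1), λ = 7 (multiplicity 1), λ = 10 (multiplicity 1), λ = 36 (multiplicity 1), λ = 134 (multiplicity 1), λ = 520 (multiplicity 1)

image of 1: 2
image of x: x
image of x^2: 10x^2
image of x^3: 3x^3
image of x^4: 36x^4
image of x^5: 5x^5
image of x^6: 134x^6
image of x^7: 7x^7
image of x^8: 520x^8
the matrix is upper triangular; its diagonal is (2, 1, 10, 3, 36, 5, 134, 7, 520)
for a triangular matrix the eigenvalues are the diagonal entries, with algebraic multiplicity their repetition count


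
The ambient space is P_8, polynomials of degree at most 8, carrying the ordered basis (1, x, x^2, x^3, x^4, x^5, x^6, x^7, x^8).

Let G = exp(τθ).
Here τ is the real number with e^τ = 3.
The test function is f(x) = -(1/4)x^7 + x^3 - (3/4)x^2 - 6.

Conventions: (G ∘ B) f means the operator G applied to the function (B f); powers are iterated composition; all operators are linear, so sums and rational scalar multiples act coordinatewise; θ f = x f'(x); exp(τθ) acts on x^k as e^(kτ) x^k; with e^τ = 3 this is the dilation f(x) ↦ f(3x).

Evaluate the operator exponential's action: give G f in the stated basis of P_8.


the image equals g(x) = -(2187/4)x^7 + 27x^3 - (27/4)x^2 - 6

exp(τθ) x^k = e^(kτ) x^k; with e^τ = 3 this sends x^k to 3^k x^k
x^2 ↦ 9 x^2
x^3 ↦ 27 x^3
x^7 ↦ 2187 x^7
applying this coordinatewise to f: exp(τθ) f = -(2187/4)x^7 + 27x^3 - (27/4)x^2 - 6


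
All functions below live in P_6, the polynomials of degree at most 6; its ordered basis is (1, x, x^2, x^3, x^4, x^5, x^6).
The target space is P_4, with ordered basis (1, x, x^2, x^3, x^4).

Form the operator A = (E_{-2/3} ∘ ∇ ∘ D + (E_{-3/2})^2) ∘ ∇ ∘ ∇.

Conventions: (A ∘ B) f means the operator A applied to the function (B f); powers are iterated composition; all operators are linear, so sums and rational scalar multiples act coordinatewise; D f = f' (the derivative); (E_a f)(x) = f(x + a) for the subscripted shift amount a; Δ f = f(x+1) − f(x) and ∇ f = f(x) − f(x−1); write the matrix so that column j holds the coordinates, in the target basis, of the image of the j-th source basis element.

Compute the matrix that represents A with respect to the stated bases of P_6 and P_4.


image of 1: 0
image of x: 0
image of x^2: 2
image of x^3: 6x - 24
image of x^4: 12x^2 - 96x + 218
image of x^5: 20x^3 - 240x^2 + 1090x - 1580
image of x^6: 30x^4 - 480x^3 + 3270x^2 - 9480x + 9942
each image's coordinates form column j of the matrix

the matrix is [[0, 0, 2, -24, 218, -1580, 9942]; [0, 0, 0, 6, -96, 1090, -9480]; [0, 0, 0, 0, 12, -240, 3270]; [0, 0, 0, 0, 0, 20, -480]; [0, 0, 0, 0, 0, 0, 30]] (rows listed top to bottom)


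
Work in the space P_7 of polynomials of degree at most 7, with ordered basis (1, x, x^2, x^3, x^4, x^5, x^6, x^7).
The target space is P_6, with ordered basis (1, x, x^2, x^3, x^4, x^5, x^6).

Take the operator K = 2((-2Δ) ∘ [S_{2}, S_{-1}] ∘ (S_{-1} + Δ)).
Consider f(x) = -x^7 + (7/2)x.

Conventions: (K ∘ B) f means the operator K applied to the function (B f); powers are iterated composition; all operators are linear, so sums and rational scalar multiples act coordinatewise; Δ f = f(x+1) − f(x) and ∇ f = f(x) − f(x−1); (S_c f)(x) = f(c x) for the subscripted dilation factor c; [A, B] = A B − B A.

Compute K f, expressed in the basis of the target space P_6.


the result is g(x) = 0

S_{-1} f = x^7 - (7/2)x
Δ f = -7x^6 - 21x^5 - 35x^4 - 35x^3 - 21x^2 - 7x + 5/2
(S_{-1} + Δ) f = x^7 - 7x^6 - 21x^5 - 35x^4 - 35x^3 - 21x^2 - (21/2)x + 5/2
S_{-1} (S_{-1} + Δ) f = -x^7 - 7x^6 + 21x^5 - 35x^4 + 35x^3 - 21x^2 + (21/2)x + 5/2
S_{2} S_{-1} (S_{-1} + Δ) f = -128x^7 - 448x^6 + 672x^5 - 560x^4 + 280x^3 - 84x^2 + 21x + 5/2
S_{2} (S_{-1} + Δ) f = 128x^7 - 448x^6 - 672x^5 - 560x^4 - 280x^3 - 84x^2 - 21x + 5/2
S_{-1} S_{2} (S_{-1} + Δ) f = -128x^7 - 448x^6 + 672x^5 - 560x^4 + 280x^3 - 84x^2 + 21x + 5/2
[S_{2}, S_{-1}] (S_{-1} + Δ) f = 0
Δ [S_{2}, S_{-1}] (S_{-1} + Δ) f = 0
(-2Δ) [S_{2}, S_{-1}] (S_{-1} + Δ) f = 0
(2((-2Δ) ∘ [S_{2}, S_{-1}] ∘ (S_{-1} + Δ))) f = 0


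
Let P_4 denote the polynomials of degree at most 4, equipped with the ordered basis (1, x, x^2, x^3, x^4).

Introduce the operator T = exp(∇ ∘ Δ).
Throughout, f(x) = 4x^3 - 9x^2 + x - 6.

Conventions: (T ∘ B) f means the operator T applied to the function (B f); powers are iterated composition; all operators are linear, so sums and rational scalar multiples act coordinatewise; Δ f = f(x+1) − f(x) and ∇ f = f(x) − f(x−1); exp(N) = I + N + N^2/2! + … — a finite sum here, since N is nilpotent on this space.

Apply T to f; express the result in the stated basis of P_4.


order-1 term: 24x - 18
the series for exp(∇ ∘ Δ) f terminates at order 1
exp(∇ ∘ Δ) f = 4x^3 - 9x^2 + 25x - 24

the image equals g(x) = 4x^3 - 9x^2 + 25x - 24


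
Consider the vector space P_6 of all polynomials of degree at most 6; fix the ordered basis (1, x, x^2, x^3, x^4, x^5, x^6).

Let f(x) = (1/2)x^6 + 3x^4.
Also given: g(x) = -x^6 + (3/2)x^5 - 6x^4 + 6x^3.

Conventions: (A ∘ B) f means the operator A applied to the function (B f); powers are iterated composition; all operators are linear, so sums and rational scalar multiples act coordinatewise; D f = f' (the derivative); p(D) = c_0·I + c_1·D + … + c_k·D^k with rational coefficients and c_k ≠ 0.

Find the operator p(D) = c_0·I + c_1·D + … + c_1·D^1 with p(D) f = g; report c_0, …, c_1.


D^0 f = (1/2)x^6 + 3x^4
D^1 f = 3x^5 + 12x^3
matching coefficients of g against c_0 f + c_1 Df + … from the top degree down determines the c_i
solution: c_0 = -2, c_1 = 1/2

c_0 = -2, c_1 = 1/2


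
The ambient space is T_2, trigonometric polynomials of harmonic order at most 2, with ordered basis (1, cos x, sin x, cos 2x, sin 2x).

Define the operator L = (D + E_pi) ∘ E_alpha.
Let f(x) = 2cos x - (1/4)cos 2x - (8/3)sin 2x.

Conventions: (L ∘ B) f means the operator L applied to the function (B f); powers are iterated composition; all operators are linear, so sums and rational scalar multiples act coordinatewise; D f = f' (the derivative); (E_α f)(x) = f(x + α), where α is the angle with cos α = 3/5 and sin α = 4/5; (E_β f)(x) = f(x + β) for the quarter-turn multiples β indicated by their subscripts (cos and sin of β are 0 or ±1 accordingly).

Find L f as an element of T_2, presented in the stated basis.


E_alpha f = (6/5)cos x - (8/5)sin x - (249/100)cos 2x + (74/75)sin 2x
D E_alpha f = -(8/5)cos x - (6/5)sin x + (148/75)cos 2x + (249/50)sin 2x
E_pi E_alpha f = -(6/5)cos x + (8/5)sin x - (249/100)cos 2x + (74/75)sin 2x
(D + E_pi) E_alpha f = -(14/5)cos x + (2/5)sin x - (31/60)cos 2x + (179/30)sin 2x

the image equals g(x) = -(14/5)cos x + (2/5)sin x - (31/60)cos 2x + (179/30)sin 2x


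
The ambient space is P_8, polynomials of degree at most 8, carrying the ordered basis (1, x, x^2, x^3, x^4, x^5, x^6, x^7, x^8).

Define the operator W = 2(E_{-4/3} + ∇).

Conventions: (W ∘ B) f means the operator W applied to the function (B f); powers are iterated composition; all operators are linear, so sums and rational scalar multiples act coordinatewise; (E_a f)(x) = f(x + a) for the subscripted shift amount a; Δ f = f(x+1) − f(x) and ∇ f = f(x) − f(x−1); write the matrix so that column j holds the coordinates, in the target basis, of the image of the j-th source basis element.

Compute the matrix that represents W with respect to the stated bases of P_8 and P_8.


image of 1: 2
image of x: 2x - 2/3
image of x^2: 2x^2 - (4/3)x + 14/9
image of x^3: 2x^3 - 2x^2 + (14/3)x - 74/27
image of x^4: 2x^4 - (8/3)x^3 + (28/3)x^2 - (296/27)x + 350/81
image of x^5: 2x^5 - (10/3)x^4 + (140/9)x^3 - (740/27)x^2 + (1750/81)x - 1562/243
image of x^6: 2x^6 - 4x^5 + (70/3)x^4 - (1480/27)x^3 + (1750/27)x^2 - (3124/81)x + 6734/729
image of x^7: 2x^7 - (14/3)x^6 + (98/3)x^5 - (2590/27)x^4 + (12250/81)x^3 - (10934/81)x^2 + (47138/729)x - 28394/2187
image of x^8: 2x^8 - (16/3)x^7 + (392/9)x^6 - (4144/27)x^5 + (24500/81)x^4 - (87472/243)x^3 + (188552/729)x^2 - (227152/2187)x + 117950/6561
each image's coordinates form column j of the matrix

the matrix is [[2, -2/3, 14/9, -74/27, 350/81, -1562/243, 6734/729, -28394/2187, 117950/6561]; [0, 2, -4/3, 14/3, -296/27, 1750/81, -3124/81, 47138/729, -227152/2187]; [0, 0, 2, -2, 28/3, -740/27, 1750/27, -10934/81, 188552/729]; [0, 0, 0, 2, -8/3, 140/9, -1480/27, 12250/81, -87472/243]; [0, 0, 0, 0, 2, -10/3, 70/3, -2590/27, 24500/81]; [0, 0, 0, 0, 0, 2, -4, 98/3, -4144/27]; [0, 0, 0, 0, 0, 0, 2, -14/3, 392/9]; [0, 0, 0, 0, 0, 0, 0, 2, -16/3]; [0, 0, 0, 0, 0, 0, 0, 0, 2]] (rows listed top to bottom)


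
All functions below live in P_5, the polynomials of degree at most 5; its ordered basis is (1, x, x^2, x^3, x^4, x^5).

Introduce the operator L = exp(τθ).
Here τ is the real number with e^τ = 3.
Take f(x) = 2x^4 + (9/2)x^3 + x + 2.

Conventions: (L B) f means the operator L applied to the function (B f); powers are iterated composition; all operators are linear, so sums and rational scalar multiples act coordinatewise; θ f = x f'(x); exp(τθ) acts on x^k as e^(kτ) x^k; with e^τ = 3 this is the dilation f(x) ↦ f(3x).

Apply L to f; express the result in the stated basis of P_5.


g(x) = 162x^4 + (243/2)x^3 + 3x + 2

exp(τθ) x^k = e^(kτ) x^k; with e^τ = 3 this sends x^k to 3^k x^k
x ↦ 3 x
x^3 ↦ 27 x^3
x^4 ↦ 81 x^4
applying this coordinatewise to f: exp(τθ) f = 162x^4 + (243/2)x^3 + 3x + 2


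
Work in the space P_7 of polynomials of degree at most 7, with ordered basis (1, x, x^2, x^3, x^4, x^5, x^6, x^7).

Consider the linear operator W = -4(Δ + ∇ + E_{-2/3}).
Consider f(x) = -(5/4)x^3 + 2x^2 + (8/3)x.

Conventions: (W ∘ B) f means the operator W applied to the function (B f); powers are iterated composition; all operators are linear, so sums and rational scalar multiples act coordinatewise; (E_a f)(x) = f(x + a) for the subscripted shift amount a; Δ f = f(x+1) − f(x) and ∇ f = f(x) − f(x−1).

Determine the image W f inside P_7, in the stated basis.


the image equals g(x) = 5x^3 + 12x^2 - (76/3)x - 250/27

Δ f = -(15/4)x^2 + (1/4)x + 41/12
∇ f = -(15/4)x^2 + (31/4)x - 7/12
E_{-2/3} f = -(5/4)x^3 + (9/2)x^2 - (5/3)x - 14/27
(Δ + ∇ + E_{-2/3}) f = -(5/4)x^3 - 3x^2 + (19/3)x + 125/54
(-4(Δ + ∇ + E_{-2/3})) f = 5x^3 + 12x^2 - (76/3)x - 250/27


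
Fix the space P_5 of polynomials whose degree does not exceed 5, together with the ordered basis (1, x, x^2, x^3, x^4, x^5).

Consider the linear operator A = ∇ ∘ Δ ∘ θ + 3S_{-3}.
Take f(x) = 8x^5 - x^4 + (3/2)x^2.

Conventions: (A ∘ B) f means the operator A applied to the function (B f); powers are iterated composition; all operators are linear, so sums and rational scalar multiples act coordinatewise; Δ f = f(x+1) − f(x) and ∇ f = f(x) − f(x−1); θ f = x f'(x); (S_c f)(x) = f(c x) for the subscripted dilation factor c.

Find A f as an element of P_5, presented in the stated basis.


g(x) = -5832x^5 - 243x^4 + 800x^3 - (15/2)x^2 + 400x - 2

θ f = 40x^5 - 4x^4 + 3x^2
Δ θ f = 200x^4 + 384x^3 + 376x^2 + 190x + 39
∇ Δ θ f = 800x^3 - 48x^2 + 400x - 2
S_{-3} f = -1944x^5 - 81x^4 + (27/2)x^2
(3S_{-3}) f = -5832x^5 - 243x^4 + (81/2)x^2
(∇ ∘ Δ ∘ θ + 3S_{-3}) f = -5832x^5 - 243x^4 + 800x^3 - (15/2)x^2 + 400x - 2


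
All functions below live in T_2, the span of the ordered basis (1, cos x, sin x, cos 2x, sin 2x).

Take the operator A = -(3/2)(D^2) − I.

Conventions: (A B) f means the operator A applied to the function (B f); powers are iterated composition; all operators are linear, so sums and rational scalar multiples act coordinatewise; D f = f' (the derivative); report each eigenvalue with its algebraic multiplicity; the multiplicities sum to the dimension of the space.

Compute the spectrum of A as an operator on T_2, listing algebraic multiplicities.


λ = -1 (multiplicity 1), λ = 1/2 (multiplicity 2), λ = 5 (multiplicity 2)

image of 1: -1
image of cos x: (1/2)cos x
image of sin x: (1/2)sin x
image of cos 2x: 5cos 2x
image of sin 2x: 5sin 2x
the matrix is diagonal; its diagonal is (-1, 1/2, 1/2, 5, 5)
for a triangular matrix the eigenvalues are the diagonal entries, with algebraic multiplicity their repetition count


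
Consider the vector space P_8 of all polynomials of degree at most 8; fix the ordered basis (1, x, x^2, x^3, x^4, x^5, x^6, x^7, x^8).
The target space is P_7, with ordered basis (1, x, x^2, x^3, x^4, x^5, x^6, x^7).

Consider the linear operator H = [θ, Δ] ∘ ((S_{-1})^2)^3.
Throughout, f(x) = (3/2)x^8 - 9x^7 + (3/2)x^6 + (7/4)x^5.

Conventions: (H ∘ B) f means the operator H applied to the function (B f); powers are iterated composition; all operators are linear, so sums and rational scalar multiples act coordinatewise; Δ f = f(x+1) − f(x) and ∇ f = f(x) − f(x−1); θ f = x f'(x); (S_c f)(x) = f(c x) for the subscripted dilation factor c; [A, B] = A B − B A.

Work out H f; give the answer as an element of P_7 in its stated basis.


S_{-1} f = (3/2)x^8 + 9x^7 + (3/2)x^6 - (7/4)x^5
S_{-1} S_{-1} f = (3/2)x^8 - 9x^7 + (3/2)x^6 + (7/4)x^5
S_{-1} (S_{-1})^2 f = (3/2)x^8 + 9x^7 + (3/2)x^6 - (7/4)x^5
S_{-1} S_{-1} (S_{-1})^2 f = (3/2)x^8 - 9x^7 + (3/2)x^6 + (7/4)x^5
S_{-1} (S_{-1})^2 (S_{-1})^2 f = (3/2)x^8 + 9x^7 + (3/2)x^6 - (7/4)x^5
S_{-1} S_{-1} (S_{-1})^2 (S_{-1})^2 f = (3/2)x^8 - 9x^7 + (3/2)x^6 + (7/4)x^5
Δ ((S_{-1})^2)^3 f = 12x^7 - 21x^6 - 96x^5 - (715/4)x^4 - (367/2)x^3 - 107x^2 - (133/4)x - 17/4
θ Δ ((S_{-1})^2)^3 f = 84x^7 - 126x^6 - 480x^5 - 715x^4 - (1101/2)x^3 - 214x^2 - (133/4)x
θ ((S_{-1})^2)^3 f = 12x^8 - 63x^7 + 9x^6 + (35/4)x^5
Δ θ ((S_{-1})^2)^3 f = 96x^7 - 105x^6 - 597x^5 - (4745/4)x^4 - (2531/2)x^3 - (1529/2)x^2 - (989/4)x - 133/4
[θ, Δ] ((S_{-1})^2)^3 f = -12x^7 - 21x^6 + 117x^5 + (1885/4)x^4 + 715x^3 + (1101/2)x^2 + 214x + 133/4

g(x) = -12x^7 - 21x^6 + 117x^5 + (1885/4)x^4 + 715x^3 + (1101/2)x^2 + 214x + 133/4


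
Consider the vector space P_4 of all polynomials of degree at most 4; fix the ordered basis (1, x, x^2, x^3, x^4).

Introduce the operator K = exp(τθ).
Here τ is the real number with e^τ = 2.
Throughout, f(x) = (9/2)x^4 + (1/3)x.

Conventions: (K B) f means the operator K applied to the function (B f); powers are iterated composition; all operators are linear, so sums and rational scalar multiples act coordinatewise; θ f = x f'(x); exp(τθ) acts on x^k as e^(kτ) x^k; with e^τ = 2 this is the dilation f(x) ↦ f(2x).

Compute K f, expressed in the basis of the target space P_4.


exp(τθ) x^k = e^(kτ) x^k; with e^τ = 2 this sends x^k to 2^k x^k
x ↦ 2 x
x^4 ↦ 16 x^4
applying this coordinatewise to f: exp(τθ) f = 72x^4 + (2/3)x

g(x) = 72x^4 + (2/3)x


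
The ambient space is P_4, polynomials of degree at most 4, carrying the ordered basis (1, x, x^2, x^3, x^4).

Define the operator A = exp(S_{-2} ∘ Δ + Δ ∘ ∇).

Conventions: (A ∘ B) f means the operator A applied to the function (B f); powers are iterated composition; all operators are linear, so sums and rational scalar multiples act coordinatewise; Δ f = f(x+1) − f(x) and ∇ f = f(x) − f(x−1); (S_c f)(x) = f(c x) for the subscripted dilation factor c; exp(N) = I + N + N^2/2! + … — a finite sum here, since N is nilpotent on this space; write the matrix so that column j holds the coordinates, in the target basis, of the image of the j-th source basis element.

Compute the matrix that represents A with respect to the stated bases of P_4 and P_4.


the matrix is [[1, 1, 1, 11, -115]; [0, 1, -4, -24, 176]; [0, 0, 1, 12, -156]; [0, 0, 0, 1, -32]; [0, 0, 0, 0, 1]] (rows listed top to bottom)

image of 1: 1
image of x: x + 1
image of x^2: x^2 - 4x + 1
image of x^3: x^3 + 12x^2 - 24x + 11
image of x^4: x^4 - 32x^3 - 156x^2 + 176x - 115
each image's coordinates form column j of the matrix


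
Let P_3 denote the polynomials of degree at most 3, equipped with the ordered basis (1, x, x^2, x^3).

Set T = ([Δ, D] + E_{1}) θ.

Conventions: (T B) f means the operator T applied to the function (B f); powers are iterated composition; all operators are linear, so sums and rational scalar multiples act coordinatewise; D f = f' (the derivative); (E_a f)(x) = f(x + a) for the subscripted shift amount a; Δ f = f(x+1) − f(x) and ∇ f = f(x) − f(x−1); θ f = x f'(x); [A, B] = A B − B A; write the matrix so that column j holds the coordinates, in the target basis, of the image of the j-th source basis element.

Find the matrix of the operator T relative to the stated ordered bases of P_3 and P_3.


the matrix is [[0, 1, 2, 3]; [0, 1, 4, 9]; [0, 0, 2, 9]; [0, 0, 0, 3]] (rows listed top to bottom)

image of 1: 0
image of x: x + 1
image of x^2: 2x^2 + 4x + 2
image of x^3: 3x^3 + 9x^2 + 9x + 3
each image's coordinates form column j of the matrix


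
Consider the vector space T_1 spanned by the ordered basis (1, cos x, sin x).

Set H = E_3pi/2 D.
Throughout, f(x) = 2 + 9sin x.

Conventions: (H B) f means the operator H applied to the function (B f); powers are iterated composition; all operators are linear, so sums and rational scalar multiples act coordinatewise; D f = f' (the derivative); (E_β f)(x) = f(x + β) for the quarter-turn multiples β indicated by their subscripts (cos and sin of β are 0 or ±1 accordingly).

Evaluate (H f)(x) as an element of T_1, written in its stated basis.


D f = 9cos x
E_3pi/2 D f = 9sin x

the image equals g(x) = 9sin x


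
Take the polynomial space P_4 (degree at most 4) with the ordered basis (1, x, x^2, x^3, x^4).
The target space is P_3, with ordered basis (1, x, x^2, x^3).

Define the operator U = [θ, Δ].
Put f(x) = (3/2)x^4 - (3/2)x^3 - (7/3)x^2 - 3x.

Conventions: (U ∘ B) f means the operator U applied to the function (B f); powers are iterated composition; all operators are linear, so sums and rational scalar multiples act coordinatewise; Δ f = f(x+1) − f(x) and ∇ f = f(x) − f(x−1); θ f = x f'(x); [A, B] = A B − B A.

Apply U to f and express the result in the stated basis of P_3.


Δ f = 6x^3 + (9/2)x^2 - (19/6)x - 16/3
θ Δ f = 18x^3 + 9x^2 - (19/6)x
θ f = 6x^4 - (9/2)x^3 - (14/3)x^2 - 3x
Δ θ f = 24x^3 + (45/2)x^2 + (7/6)x - 37/6
[θ, Δ] f = -6x^3 - (27/2)x^2 - (13/3)x + 37/6

the result is g(x) = -6x^3 - (27/2)x^2 - (13/3)x + 37/6


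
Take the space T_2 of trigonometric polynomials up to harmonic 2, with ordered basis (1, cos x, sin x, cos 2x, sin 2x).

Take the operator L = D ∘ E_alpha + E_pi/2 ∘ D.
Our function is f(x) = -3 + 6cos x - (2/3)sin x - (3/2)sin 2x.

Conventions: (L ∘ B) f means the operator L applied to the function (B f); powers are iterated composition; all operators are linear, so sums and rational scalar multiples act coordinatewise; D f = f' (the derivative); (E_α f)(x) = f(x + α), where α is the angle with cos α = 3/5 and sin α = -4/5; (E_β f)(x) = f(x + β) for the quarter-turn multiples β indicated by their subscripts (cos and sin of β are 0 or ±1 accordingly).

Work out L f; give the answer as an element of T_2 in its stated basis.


E_alpha f = -3 + (62/15)cos x + (22/5)sin x + (36/25)cos 2x + (21/50)sin 2x
D E_alpha f = (22/5)cos x - (62/15)sin x + (21/25)cos 2x - (72/25)sin 2x
D f = -(2/3)cos x - 6sin x - 3cos 2x
E_pi/2 D f = -6cos x + (2/3)sin x + 3cos 2x
(D ∘ E_alpha + E_pi/2 ∘ D) f = -(8/5)cos x - (52/15)sin x + (96/25)cos 2x - (72/25)sin 2x

the result is g(x) = -(8/5)cos x - (52/15)sin x + (96/25)cos 2x - (72/25)sin 2x


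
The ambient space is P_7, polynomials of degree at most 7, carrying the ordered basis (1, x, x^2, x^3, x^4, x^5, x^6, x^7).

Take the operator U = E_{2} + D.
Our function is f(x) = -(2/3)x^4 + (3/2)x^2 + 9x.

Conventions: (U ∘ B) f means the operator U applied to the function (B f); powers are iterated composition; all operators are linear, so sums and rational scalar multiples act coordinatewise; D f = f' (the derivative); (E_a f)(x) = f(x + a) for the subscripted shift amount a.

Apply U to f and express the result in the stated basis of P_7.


g(x) = -(2/3)x^4 - 8x^3 - (29/2)x^2 - (10/3)x + 67/3

E_{2} f = -(2/3)x^4 - (16/3)x^3 - (29/2)x^2 - (19/3)x + 40/3
D f = -(8/3)x^3 + 3x + 9
(E_{2} + D) f = -(2/3)x^4 - 8x^3 - (29/2)x^2 - (10/3)x + 67/3


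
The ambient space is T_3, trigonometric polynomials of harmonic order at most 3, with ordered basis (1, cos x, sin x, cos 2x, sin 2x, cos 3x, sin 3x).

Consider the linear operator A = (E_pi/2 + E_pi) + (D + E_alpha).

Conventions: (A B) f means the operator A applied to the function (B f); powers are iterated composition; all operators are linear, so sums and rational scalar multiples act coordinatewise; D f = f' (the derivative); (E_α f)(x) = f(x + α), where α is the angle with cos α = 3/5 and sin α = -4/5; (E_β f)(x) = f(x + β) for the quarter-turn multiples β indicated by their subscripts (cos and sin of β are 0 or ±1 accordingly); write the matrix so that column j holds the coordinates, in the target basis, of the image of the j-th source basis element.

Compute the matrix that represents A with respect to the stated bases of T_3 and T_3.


image of 1: 3
image of cos x: -(2/5)cos x - (6/5)sin x
image of sin x: (6/5)cos x - (2/5)sin x
image of cos 2x: -(7/25)cos 2x - (26/25)sin 2x
image of sin 2x: (26/25)cos 2x - (7/25)sin 2x
image of cos 3x: -(242/125)cos 3x - (206/125)sin 3x
image of sin 3x: (206/125)cos 3x - (242/125)sin 3x
each image's coordinates form column j of the matrix

the matrix is [[3, 0, 0, 0, 0, 0, 0]; [0, -2/5, 6/5, 0, 0, 0, 0]; [0, -6/5, -2/5, 0, 0, 0, 0]; [0, 0, 0, -7/25, 26/25, 0, 0]; [0, 0, 0, -26/25, -7/25, 0, 0]; [0, 0, 0, 0, 0, -242/125, 206/125]; [0, 0, 0, 0, 0, -206/125, -242/125]] (rows listed top to bottom)


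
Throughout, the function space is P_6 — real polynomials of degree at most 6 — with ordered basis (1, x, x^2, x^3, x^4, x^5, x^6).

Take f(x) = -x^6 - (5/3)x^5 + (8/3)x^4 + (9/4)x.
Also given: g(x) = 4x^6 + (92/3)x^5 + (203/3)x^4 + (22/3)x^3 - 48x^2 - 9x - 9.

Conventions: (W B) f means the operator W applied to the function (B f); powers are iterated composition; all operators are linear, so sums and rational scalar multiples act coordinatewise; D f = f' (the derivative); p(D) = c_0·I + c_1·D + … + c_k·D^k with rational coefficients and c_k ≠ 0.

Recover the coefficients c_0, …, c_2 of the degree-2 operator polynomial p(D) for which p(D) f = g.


p(D) = -4·I − 4·D − (3/2)·D^2, i.e. c_0 = -4, c_1 = -4, c_2 = -3/2

D^0 f = -x^6 - (5/3)x^5 + (8/3)x^4 + (9/4)x
D^1 f = -6x^5 - (25/3)x^4 + (32/3)x^3 + 9/4
D^2 f = -30x^4 - (100/3)x^3 + 32x^2
matching coefficients of g against c_0 f + c_1 Df + … from the top degree down determines the c_i
solution: c_0 = -4, c_1 = -4, c_2 = -3/2


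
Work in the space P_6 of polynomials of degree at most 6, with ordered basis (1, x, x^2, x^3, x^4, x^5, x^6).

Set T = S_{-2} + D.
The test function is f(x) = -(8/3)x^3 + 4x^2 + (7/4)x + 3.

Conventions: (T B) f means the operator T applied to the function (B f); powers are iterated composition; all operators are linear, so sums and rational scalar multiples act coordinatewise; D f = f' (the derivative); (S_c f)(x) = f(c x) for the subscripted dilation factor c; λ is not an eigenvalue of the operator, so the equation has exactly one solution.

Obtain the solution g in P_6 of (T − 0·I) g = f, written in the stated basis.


write g with unknown coordinates in the stated basis and equate coefficients in (T − 0·I) g = f
solving from the highest basis element down gives g = (1/3)x^3 + (3/4)x^2 - (1/8)x + 25/8
check: T g = -(8/3)x^3 + 4x^2 + (7/4)x + 3
so T g − 0·g = -(8/3)x^3 + 4x^2 + (7/4)x + 3 = f ✓

g(x) = (1/3)x^3 + (3/4)x^2 - (1/8)x + 25/8


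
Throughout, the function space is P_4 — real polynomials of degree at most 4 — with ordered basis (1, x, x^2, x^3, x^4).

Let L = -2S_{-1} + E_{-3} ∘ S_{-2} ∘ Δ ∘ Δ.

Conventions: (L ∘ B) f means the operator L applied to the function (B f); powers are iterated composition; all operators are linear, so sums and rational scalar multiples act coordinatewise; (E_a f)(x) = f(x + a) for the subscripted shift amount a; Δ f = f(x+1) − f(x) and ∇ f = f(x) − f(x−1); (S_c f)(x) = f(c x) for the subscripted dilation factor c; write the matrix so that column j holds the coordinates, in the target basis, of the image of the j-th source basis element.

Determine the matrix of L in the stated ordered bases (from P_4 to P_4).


image of 1: -2
image of x: 2x
image of x^2: -2x^2 + 2
image of x^3: 2x^3 - 12x + 42
image of x^4: -2x^4 + 48x^2 - 336x + 590
each image's coordinates form column j of the matrix

the matrix is [[-2, 0, 2, 42, 590]; [0, 2, 0, -12, -336]; [0, 0, -2, 0, 48]; [0, 0, 0, 2, 0]; [0, 0, 0, 0, -2]] (rows listed top to bottom)


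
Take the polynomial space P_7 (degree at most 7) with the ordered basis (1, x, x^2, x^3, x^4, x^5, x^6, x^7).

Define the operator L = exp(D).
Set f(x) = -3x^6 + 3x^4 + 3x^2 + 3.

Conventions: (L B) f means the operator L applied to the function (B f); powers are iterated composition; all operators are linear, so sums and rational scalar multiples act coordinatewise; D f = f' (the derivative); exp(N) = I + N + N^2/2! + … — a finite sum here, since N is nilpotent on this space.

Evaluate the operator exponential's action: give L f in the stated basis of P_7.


order-1 term: -18x^5 + 12x^3 + 6x
order-2 term: -45x^4 + 18x^2 + 3
order-3 term: -60x^3 + 12x
order-4 term: -45x^2 + 3
order-5 term: -18x
order-6 term: -3
the series for exp(D) f terminates at order 6
exp(D) f = -3x^6 - 18x^5 - 42x^4 - 48x^3 - 24x^2 + 6

the image equals g(x) = -3x^6 - 18x^5 - 42x^4 - 48x^3 - 24x^2 + 6


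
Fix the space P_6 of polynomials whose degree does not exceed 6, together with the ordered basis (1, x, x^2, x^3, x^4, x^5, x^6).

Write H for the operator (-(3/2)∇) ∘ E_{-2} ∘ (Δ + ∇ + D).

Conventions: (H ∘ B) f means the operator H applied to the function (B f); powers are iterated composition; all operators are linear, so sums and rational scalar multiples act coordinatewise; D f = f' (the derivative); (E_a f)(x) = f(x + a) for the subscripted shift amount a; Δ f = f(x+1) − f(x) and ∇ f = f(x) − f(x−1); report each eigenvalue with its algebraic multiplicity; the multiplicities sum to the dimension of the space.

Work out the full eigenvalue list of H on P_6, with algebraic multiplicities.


λ = 0 (multiplicity 7)

image of 1: 0
image of x: 0
image of x^2: -9
image of x^3: -27x + 135/2
image of x^4: -54x^2 + 270x - 354
image of x^5: -90x^3 + 675x^2 - 1770x + 3225/2
image of x^6: -135x^4 + 1350x^3 - 5310x^2 + 9675x - 6855
the matrix is upper triangular; its diagonal is (0, 0, 0, 0, 0, 0, 0)
for a triangular matrix the eigenvalues are the diagonal entries, with algebraic multiplicity their repetition count


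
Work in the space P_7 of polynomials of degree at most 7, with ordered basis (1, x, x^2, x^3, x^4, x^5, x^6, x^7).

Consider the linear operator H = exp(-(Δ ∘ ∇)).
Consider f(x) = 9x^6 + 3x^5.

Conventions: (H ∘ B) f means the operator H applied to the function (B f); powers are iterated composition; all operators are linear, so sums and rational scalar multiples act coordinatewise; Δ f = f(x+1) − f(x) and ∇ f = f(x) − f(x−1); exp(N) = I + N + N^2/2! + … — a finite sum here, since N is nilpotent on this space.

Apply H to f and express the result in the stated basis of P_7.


order-1 term: -270x^4 - 60x^3 - 270x^2 - 30x - 18
order-2 term: 1620x^2 + 180x + 540
order-3 term: -1080
the series for exp(-(Δ ∘ ∇)) f terminates at order 3
exp(-(Δ ∘ ∇)) f = 9x^6 + 3x^5 - 270x^4 - 60x^3 + 1350x^2 + 150x - 558

g(x) = 9x^6 + 3x^5 - 270x^4 - 60x^3 + 1350x^2 + 150x - 558


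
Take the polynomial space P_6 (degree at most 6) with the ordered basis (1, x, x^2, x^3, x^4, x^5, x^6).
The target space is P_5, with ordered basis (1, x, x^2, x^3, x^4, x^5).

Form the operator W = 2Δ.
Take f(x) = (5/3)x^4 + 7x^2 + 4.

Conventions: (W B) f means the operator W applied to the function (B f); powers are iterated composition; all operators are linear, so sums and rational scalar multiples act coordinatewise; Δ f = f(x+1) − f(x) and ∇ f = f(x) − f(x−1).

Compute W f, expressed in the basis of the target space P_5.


the image equals g(x) = (40/3)x^3 + 20x^2 + (124/3)x + 52/3

Δ f = (20/3)x^3 + 10x^2 + (62/3)x + 26/3
(2Δ) f = (40/3)x^3 + 20x^2 + (124/3)x + 52/3


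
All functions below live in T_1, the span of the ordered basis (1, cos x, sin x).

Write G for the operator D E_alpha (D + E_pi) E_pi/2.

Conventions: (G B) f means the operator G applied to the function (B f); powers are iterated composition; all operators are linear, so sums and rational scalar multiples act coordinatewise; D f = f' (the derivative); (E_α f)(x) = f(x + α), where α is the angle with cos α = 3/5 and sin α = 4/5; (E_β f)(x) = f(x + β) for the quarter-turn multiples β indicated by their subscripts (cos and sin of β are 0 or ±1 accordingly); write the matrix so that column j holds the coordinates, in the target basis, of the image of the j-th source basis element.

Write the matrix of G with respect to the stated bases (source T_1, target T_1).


the matrix is [[0, 0, 0]; [0, 7/5, 1/5]; [0, -1/5, 7/5]] (rows listed top to bottom)

image of 1: 0
image of cos x: (7/5)cos x - (1/5)sin x
image of sin x: (1/5)cos x + (7/5)sin x
each image's coordinates form column j of the matrix


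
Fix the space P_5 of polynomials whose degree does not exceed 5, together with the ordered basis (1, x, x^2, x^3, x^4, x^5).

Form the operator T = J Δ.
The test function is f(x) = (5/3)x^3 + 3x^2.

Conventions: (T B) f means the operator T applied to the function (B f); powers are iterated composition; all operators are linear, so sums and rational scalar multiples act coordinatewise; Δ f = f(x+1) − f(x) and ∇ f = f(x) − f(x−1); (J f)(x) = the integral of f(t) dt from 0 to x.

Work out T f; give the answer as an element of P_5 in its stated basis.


Δ f = 5x^2 + 11x + 14/3
J Δ f = (5/3)x^3 + (11/2)x^2 + (14/3)x

the result is g(x) = (5/3)x^3 + (11/2)x^2 + (14/3)x


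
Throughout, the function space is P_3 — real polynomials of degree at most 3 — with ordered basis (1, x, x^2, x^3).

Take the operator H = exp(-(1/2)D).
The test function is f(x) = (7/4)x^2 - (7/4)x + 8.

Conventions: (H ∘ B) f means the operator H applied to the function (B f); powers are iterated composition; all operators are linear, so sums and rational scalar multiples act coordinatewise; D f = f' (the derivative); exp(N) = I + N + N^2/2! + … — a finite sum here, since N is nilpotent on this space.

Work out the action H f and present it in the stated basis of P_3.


order-1 term: -(7/4)x + 7/8
order-2 term: 7/16
the series for exp(-(1/2)D) f terminates at order 2
exp(-(1/2)D) f = (7/4)x^2 - (7/2)x + 149/16

g(x) = (7/4)x^2 - (7/2)x + 149/16


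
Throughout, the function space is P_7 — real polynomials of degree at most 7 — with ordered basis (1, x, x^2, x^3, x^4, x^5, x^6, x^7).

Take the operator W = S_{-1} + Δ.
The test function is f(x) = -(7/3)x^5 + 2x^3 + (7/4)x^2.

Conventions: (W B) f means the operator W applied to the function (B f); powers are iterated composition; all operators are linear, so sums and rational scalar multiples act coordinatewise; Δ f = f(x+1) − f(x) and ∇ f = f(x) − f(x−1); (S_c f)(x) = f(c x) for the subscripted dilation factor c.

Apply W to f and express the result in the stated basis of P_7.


g(x) = (7/3)x^5 - (35/3)x^4 - (76/3)x^3 - (187/12)x^2 - (13/6)x + 17/12

S_{-1} f = (7/3)x^5 - 2x^3 + (7/4)x^2
Δ f = -(35/3)x^4 - (70/3)x^3 - (52/3)x^2 - (13/6)x + 17/12
(S_{-1} + Δ) f = (7/3)x^5 - (35/3)x^4 - (76/3)x^3 - (187/12)x^2 - (13/6)x + 17/12


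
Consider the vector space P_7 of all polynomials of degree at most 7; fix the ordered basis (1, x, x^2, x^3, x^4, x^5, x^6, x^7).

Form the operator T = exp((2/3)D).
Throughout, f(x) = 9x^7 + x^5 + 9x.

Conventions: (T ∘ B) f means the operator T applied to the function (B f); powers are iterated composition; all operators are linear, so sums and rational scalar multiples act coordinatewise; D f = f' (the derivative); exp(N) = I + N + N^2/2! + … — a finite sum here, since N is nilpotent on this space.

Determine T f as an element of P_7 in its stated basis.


g(x) = 9x^7 + 42x^6 + 85x^5 + (290/3)x^4 + (200/3)x^3 + (752/27)x^2 + (419/27)x + 1618/243

order-1 term: 42x^6 + (10/3)x^4 + 6
order-2 term: 84x^5 + (40/9)x^3
order-3 term: (280/3)x^4 + (80/27)x^2
order-4 term: (560/9)x^3 + (80/81)x
order-5 term: (224/9)x^2 + 32/243
order-6 term: (448/81)x
order-7 term: 128/243
the series for exp((2/3)D) f terminates at order 7
exp((2/3)D) f = 9x^7 + 42x^6 + 85x^5 + (290/3)x^4 + (200/3)x^3 + (752/27)x^2 + (419/27)x + 1618/243


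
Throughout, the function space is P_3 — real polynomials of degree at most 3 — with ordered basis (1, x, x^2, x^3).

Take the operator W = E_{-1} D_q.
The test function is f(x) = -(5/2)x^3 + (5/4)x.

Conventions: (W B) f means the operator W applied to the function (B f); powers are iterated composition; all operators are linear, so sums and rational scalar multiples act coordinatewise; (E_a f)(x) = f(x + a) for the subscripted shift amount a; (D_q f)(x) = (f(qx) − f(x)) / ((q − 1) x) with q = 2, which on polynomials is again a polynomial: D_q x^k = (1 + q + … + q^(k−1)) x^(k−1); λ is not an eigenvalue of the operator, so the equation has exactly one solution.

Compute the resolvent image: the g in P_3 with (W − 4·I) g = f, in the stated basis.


write g with unknown coordinates in the stated basis and equate coefficients in (W − 4·I) g = f
solving from the highest basis element down gives g = (5/8)x^3 + (35/32)x^2 - (215/128)x - 75/512
check: W g = (35/8)x^2 - (175/32)x - 75/128
so W g − 4·g = -(5/2)x^3 + (5/4)x = f ✓

the result is g(x) = (5/8)x^3 + (35/32)x^2 - (215/128)x - 75/512


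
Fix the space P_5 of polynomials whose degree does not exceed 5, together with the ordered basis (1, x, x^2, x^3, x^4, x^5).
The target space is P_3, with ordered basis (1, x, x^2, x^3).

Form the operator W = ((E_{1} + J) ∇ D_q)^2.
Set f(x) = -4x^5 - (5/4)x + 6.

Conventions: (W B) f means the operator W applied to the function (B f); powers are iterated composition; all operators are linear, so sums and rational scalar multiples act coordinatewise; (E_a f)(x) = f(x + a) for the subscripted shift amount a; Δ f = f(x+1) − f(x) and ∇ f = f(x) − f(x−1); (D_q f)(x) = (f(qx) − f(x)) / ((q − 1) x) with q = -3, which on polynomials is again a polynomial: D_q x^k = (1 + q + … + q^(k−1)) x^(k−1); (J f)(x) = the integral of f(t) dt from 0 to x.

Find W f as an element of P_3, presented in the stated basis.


g(x) = 4880x^3 + 3904x^2 + 20008x + 5368

D_q f = -244x^4 - 5/4
∇ D_q f = -976x^3 + 1464x^2 - 976x + 244
E_{1} (∇ D_q) f = -976x^3 - 1464x^2 - 976x - 244
J (∇ D_q) f = -244x^4 + 488x^3 - 488x^2 + 244x
(E_{1} + J) (∇ D_q) f = -244x^4 - 488x^3 - 1952x^2 - 732x - 244
D_q ((E_{1} + J) ∇ D_q) f = 4880x^3 - 3416x^2 + 3904x - 732
∇ D_q ((E_{1} + J) ∇ D_q) f = 14640x^2 - 21472x + 12200
E_{1} (∇ D_q) ((E_{1} + J) ∇ D_q) f = 14640x^2 + 7808x + 5368
J (∇ D_q) ((E_{1} + J) ∇ D_q) f = 4880x^3 - 10736x^2 + 12200x
(E_{1} + J) (∇ D_q) ((E_{1} + J) ∇ D_q) f = 4880x^3 + 3904x^2 + 20008x + 5368


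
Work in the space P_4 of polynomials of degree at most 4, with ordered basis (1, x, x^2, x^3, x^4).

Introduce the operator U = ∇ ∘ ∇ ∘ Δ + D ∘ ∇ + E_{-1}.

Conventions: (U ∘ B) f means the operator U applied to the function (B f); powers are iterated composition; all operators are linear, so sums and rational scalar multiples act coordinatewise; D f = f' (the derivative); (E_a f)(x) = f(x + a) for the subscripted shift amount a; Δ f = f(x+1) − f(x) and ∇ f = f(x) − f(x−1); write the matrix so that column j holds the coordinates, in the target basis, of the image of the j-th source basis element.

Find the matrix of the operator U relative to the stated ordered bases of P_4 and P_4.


the matrix is [[1, -1, 3, 2, -7]; [0, 1, -2, 9, 8]; [0, 0, 1, -3, 18]; [0, 0, 0, 1, -4]; [0, 0, 0, 0, 1]] (rows listed top to bottom)

image of 1: 1
image of x: x - 1
image of x^2: x^2 - 2x + 3
image of x^3: x^3 - 3x^2 + 9x + 2
image of x^4: x^4 - 4x^3 + 18x^2 + 8x - 7
each image's coordinates form column j of the matrix


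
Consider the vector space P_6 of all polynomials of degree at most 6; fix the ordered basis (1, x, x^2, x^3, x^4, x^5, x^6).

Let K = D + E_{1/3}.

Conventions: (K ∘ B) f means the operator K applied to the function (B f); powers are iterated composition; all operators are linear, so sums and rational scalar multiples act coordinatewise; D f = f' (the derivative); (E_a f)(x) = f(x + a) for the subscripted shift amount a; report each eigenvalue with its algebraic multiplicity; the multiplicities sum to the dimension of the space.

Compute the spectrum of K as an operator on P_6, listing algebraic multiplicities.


λ = 1 (multiplicity 7)

image of 1: 1
image of x: x + 4/3
image of x^2: x^2 + (8/3)x + 1/9
image of x^3: x^3 + 4x^2 + (1/3)x + 1/27
image of x^4: x^4 + (16/3)x^3 + (2/3)x^2 + (4/27)x + 1/81
image of x^5: x^5 + (20/3)x^4 + (10/9)x^3 + (10/27)x^2 + (5/81)x + 1/243
image of x^6: x^6 + 8x^5 + (5/3)x^4 + (20/27)x^3 + (5/27)x^2 + (2/81)x + 1/729
the matrix is upper triangular; its diagonal is (1, 1, 1, 1, 1, 1, 1)
for a triangular matrix the eigenvalues are the diagonal entries, with algebraic multiplicity their repetition count


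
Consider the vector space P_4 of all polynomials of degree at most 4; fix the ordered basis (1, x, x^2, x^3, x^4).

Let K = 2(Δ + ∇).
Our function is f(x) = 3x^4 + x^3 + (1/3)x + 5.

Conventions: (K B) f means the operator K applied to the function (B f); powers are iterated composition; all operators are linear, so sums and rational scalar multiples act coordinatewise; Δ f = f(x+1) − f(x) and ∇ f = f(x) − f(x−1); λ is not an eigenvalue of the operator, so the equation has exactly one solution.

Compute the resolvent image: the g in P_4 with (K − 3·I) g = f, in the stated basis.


g(x) = -x^4 - (17/3)x^3 - (68/3)x^2 - (593/9)x - 2621/27

write g with unknown coordinates in the stated basis and equate coefficients in (K − 3·I) g = f
solving from the highest basis element down gives g = -x^4 - (17/3)x^3 - (68/3)x^2 - (593/9)x - 2621/27
check: K g = -16x^3 - 68x^2 - (592/3)x - 2576/9
so K g − 3·g = 3x^4 + x^3 + (1/3)x + 5 = f ✓


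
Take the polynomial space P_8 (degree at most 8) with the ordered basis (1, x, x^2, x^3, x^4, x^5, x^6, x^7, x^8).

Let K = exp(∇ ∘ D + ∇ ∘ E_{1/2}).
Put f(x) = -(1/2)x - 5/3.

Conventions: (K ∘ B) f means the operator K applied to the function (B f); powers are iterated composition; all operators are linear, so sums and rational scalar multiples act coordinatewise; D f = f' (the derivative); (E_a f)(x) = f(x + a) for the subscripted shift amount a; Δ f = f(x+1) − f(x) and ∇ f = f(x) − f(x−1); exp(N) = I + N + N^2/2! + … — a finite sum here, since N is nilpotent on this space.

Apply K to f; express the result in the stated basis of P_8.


the result is g(x) = -(1/2)x - 13/6

order-1 term: -1/2
the series for exp(∇ ∘ D + ∇ ∘ E_{1/2}) f terminates at order 1
exp(∇ ∘ D + ∇ ∘ E_{1/2}) f = -(1/2)x - 13/6


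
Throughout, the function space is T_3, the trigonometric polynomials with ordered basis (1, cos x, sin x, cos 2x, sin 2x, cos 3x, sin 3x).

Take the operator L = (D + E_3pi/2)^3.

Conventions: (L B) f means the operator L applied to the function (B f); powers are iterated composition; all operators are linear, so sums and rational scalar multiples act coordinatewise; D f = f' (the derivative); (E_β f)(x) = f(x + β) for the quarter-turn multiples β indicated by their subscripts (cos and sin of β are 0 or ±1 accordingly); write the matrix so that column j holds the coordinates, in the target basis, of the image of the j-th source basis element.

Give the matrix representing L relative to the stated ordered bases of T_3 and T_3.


the matrix is [[1, 0, 0, 0, 0, 0, 0]; [0, 0, 0, 0, 0, 0, 0]; [0, 0, 0, 0, 0, 0, 0]; [0, 0, 0, 11, -2, 0, 0]; [0, 0, 0, 2, 11, 0, 0]; [0, 0, 0, 0, 0, 0, -64]; [0, 0, 0, 0, 0, 64, 0]] (rows listed top to bottom)

image of 1: 1
image of cos x: 0
image of sin x: 0
image of cos 2x: 11cos 2x + 2sin 2x
image of sin 2x: -2cos 2x + 11sin 2x
image of cos 3x: 64sin 3x
image of sin 3x: -64cos 3x
each image's coordinates form column j of the matrix
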